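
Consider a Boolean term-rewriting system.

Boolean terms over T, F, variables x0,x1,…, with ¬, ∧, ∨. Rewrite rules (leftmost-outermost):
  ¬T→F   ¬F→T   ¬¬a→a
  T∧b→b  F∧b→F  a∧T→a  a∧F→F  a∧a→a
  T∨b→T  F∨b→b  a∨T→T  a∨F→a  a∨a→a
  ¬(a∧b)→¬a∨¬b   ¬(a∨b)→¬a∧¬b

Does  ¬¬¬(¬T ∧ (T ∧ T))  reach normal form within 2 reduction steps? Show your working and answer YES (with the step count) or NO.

  start: ¬¬¬(¬T ∧ (T ∧ T))
  step 1: ¬(¬T ∧ (T ∧ T))
  step 2: ¬¬T ∨ ¬(T ∧ T)

Answer: NO — after 2 steps the term is ¬¬T ∨ ¬(T ∧ T), not yet normal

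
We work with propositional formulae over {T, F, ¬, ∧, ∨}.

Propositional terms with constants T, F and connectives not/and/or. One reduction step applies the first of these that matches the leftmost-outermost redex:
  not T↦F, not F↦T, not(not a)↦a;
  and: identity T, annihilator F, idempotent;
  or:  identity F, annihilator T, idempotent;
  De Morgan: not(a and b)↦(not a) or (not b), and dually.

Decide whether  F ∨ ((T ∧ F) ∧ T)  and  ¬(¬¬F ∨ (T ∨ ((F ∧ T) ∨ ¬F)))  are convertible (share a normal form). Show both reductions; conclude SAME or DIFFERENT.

Answer: SAME — A ⇓ F, B ⇓ F

Reduction:
Term A:
  start: F ∨ ((T ∧ F) ∧ T)
  step 1: (T ∧ F) ∧ T
  step 2: T ∧ F
  step 3: F

Term B:
  start: ¬(¬¬F ∨ (T ∨ ((F ∧ T) ∨ ¬F)))
  step 1: ¬¬¬F ∧ ¬(T ∨ ((F ∧ T) ∨ ¬F))
  step 2: ¬F ∧ ¬(T ∨ ((F ∧ T) ∨ ¬F))
  step 3: T ∧ ¬(T ∨ ((F ∧ T) ∨ ¬F))
  step 4: ¬(T ∨ ((F ∧ T) ∨ ¬F))
  step 5: ¬T ∧ ¬((F ∧ T) ∨ ¬F)
  step 6: F ∧ ¬((F ∧ T) ∨ ¬F)
  step 7: F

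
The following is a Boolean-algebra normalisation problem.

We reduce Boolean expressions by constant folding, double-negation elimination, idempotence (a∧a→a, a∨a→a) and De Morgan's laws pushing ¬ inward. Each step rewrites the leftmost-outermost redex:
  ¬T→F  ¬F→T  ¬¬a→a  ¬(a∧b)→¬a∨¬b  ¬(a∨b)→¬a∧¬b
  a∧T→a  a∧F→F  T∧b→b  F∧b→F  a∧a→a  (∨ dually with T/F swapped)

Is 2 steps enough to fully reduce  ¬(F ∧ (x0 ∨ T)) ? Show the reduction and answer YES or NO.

  start: ¬(F ∧ (x0 ∨ T))
  →1  ¬F ∨ ¬(x0 ∨ T)
  →2  T ∨ ¬(x0 ∨ T)

Answer: NO — after 2 steps the term is T ∨ ¬(x0 ∨ T), not yet normal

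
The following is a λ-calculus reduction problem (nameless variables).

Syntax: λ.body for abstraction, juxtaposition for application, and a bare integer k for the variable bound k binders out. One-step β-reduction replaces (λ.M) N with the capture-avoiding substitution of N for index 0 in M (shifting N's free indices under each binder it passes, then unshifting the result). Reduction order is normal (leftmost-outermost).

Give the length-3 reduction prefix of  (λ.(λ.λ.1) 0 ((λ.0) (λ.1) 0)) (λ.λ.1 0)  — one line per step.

Answer: after 3 steps: λ.λ.1 0

Reduction:
  start: (λ.(λ.λ.1) 0 ((λ.0) (λ.1) 0)) (λ.λ.1 0)
  [1] (λ.λ.1) (λ.λ.1 0) ((λ.0) (λ.λ.λ.1 0) (λ.λ.1 0))
  [2] (λ.λ.λ.1 0) ((λ.0) (λ.λ.λ.1 0) (λ.λ.1 0))
  [3] λ.λ.1 0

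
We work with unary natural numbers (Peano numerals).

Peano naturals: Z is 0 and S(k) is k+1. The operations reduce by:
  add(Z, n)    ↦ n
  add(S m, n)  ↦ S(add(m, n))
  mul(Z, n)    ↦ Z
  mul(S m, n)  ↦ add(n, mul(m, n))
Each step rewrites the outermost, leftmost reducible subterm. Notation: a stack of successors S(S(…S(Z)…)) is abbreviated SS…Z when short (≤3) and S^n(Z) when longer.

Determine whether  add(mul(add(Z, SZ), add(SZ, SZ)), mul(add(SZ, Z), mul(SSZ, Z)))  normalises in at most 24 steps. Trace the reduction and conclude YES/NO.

Answer: YES — reaches normal form SSZ in 21 ≤ 24 steps

Working:
  start: add(mul(add(Z, SZ), add(SZ, SZ)), mul(add(SZ, Z), mul(SSZ, Z)))
  →1  add(mul(SZ, add(SZ, SZ)), mul(add(SZ, Z), mul(SSZ, Z)))
  →2  add(add(add(SZ, SZ), mul(Z, add(SZ, SZ))), mul(add(SZ, Z), mul(SSZ, Z)))
  →3  add(add(S(add(Z, SZ)), mul(Z, add(SZ, SZ))), mul(add(SZ, Z), mul(SSZ, Z)))
  →4  add(S(add(add(Z, SZ), mul(Z, add(SZ, SZ)))), mul(add(SZ, Z), mul(SSZ, Z)))
  →5  S(add(add(add(Z, SZ), mul(Z, add(SZ, SZ))), mul(add(SZ, Z), mul(SSZ, Z))))
  →6  S(add(add(SZ, mul(Z, add(SZ, SZ))), mul(add(SZ, Z), mul(SSZ, Z))))
  →7  S(add(S(add(Z, mul(Z, add(SZ, SZ)))), mul(add(SZ, Z), mul(SSZ, Z))))
  →8  S(S(add(add(Z, mul(Z, add(SZ, SZ))), mul(add(SZ, Z), mul(SSZ, Z)))))
  →9  S(S(add(mul(Z, add(SZ, SZ)), mul(add(SZ, Z), mul(SSZ, Z)))))
  →10  S(S(add(Z, mul(add(SZ, Z), mul(SSZ, Z)))))
  →11  S(S(mul(add(SZ, Z), mul(SSZ, Z))))
  →12  S(S(mul(S(add(Z, Z)), mul(SSZ, Z))))
  →13  S(S(add(mul(SSZ, Z), mul(add(Z, Z), mul(SSZ, Z)))))
  →14  S(S(add(add(Z, mul(SZ, Z)), mul(add(Z, Z), mul(SSZ, Z)))))
  →15  S(S(add(mul(SZ, Z), mul(add(Z, Z), mul(SSZ, Z)))))
  →16  S(S(add(add(Z, mul(Z, Z)), mul(add(Z, Z), mul(SSZ, Z)))))
  →17  S(S(add(mul(Z, Z), mul(add(Z, Z), mul(SSZ, Z)))))
  →18  S(S(add(Z, mul(add(Z, Z), mul(SSZ, Z)))))
  →19  S(S(mul(add(Z, Z), mul(SSZ, Z))))
  →20  S(S(mul(Z, mul(SSZ, Z))))
  →21  SSZ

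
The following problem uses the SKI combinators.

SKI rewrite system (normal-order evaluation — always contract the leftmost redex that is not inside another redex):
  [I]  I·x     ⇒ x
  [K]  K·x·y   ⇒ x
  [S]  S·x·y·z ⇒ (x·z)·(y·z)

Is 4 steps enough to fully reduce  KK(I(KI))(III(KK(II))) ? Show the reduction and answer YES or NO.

Answer: NO — after 4 steps the term is K(KK(II)), not yet normal

Working:
  start: KK(I(KI))(III(KK(II)))
  step 1: K(III(KK(II)))
  step 2: K(II(KK(II)))
  step 3: K(I(KK(II)))
  step 4: K(KK(II))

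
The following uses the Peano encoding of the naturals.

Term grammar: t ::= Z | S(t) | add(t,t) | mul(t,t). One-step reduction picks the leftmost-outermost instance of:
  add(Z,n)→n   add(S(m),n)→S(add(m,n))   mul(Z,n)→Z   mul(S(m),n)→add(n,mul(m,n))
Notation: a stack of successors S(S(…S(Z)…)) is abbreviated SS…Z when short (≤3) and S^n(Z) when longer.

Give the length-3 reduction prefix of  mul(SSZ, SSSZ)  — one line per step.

Answer: after 3 steps: S(S(add(SZ, mul(SZ, SSSZ))))

Derivation:
  start: mul(SSZ, SSSZ)
  step 1: add(SSSZ, mul(SZ, SSSZ))
  step 2: S(add(SSZ, mul(SZ, SSSZ)))
  step 3: S(S(add(SZ, mul(SZ, SSSZ))))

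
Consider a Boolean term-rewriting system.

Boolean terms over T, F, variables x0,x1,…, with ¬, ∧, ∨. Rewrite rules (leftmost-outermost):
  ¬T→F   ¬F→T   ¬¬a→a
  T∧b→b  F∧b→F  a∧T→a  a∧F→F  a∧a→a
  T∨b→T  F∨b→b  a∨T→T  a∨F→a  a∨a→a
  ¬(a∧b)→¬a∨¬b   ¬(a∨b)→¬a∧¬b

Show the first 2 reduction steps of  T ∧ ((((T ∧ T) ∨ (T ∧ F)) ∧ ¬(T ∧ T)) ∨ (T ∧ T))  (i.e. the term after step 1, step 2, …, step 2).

  start: T ∧ ((((T ∧ T) ∨ (T ∧ F)) ∧ ¬(T ∧ T)) ∨ (T ∧ T))
  step 1: (((T ∧ T) ∨ (T ∧ F)) ∧ ¬(T ∧ T)) ∨ (T ∧ T)
  step 2: ((T ∨ (T ∧ F)) ∧ ¬(T ∧ T)) ∨ (T ∧ T)

Answer: after 2 steps: ((T ∨ (T ∧ F)) ∧ ¬(T ∧ T)) ∨ (T ∧ T)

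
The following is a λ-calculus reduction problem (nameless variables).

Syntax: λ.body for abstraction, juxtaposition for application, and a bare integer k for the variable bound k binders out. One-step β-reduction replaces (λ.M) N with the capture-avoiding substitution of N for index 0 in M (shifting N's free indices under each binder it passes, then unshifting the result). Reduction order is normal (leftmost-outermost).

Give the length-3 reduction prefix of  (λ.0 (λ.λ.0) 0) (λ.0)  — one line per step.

Answer: after 3 steps: λ.0

Derivation:
  start: (λ.0 (λ.λ.0) 0) (λ.0)
  →1  (λ.0) (λ.λ.0) (λ.0)
  →2  (λ.λ.0) (λ.0)
  →3  λ.0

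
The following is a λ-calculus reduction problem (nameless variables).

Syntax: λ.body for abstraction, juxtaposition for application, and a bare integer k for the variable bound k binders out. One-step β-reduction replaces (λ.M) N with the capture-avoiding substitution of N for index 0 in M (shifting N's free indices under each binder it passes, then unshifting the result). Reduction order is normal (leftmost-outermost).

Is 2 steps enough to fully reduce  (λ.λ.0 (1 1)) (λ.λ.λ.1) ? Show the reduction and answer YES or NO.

Answer: YES — reaches normal form λ.0 (λ.λ.1) in 2 ≤ 2 steps

Working:
  start: (λ.λ.0 (1 1)) (λ.λ.λ.1)
  step 1: λ.0 ((λ.λ.λ.1) (λ.λ.λ.1))
  step 2: λ.0 (λ.λ.1)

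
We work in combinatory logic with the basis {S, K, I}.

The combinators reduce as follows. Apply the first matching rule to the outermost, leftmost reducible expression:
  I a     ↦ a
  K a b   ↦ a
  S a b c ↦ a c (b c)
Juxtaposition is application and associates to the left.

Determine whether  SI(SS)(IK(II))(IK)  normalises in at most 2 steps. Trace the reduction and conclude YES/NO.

Answer: NO — after 2 steps the term is IK(II)(SS(IK(II)))(IK), not yet normal

Derivation:
  start: SI(SS)(IK(II))(IK)
  step 1: I(IK(II))(SS(IK(II)))(IK)
  step 2: IK(II)(SS(IK(II)))(IK)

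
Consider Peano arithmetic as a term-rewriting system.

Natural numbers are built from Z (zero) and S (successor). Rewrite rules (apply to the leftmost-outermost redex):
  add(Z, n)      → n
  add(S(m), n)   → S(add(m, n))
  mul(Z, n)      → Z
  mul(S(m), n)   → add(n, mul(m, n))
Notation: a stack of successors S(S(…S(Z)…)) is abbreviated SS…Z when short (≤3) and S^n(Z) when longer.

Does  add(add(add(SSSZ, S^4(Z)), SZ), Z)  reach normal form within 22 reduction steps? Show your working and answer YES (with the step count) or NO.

  start: add(add(add(SSSZ, S^4(Z)), SZ), Z)
  step 1: add(add(S(add(SSZ, S^4(Z))), SZ), Z)
  step 2: add(S(add(add(SSZ, S^4(Z)), SZ)), Z)
  step 3: S(add(add(add(SSZ, S^4(Z)), SZ), Z))
  step 4: S(add(add(S(add(SZ, S^4(Z))), SZ), Z))
  step 5: S(add(S(add(add(SZ, S^4(Z)), SZ)), Z))
  step 6: S(S(add(add(add(SZ, S^4(Z)), SZ), Z)))
  step 7: S(S(add(add(S(add(Z, S^4(Z))), SZ), Z)))
  step 8: S(S(add(S(add(add(Z, S^4(Z)), SZ)), Z)))
  step 9: S(S(S(add(add(add(Z, S^4(Z)), SZ), Z))))
  step 10: S(S(S(add(add(S^4(Z), SZ), Z))))
  step 11: S(S(S(add(S(add(SSSZ, SZ)), Z))))
  step 12: S(S(S(S(add(add(SSSZ, SZ), Z)))))
  step 13: S(S(S(S(add(S(add(SSZ, SZ)), Z)))))
  step 14: S(S(S(S(S(add(add(SSZ, SZ), Z))))))
  step 15: S(S(S(S(S(add(S(add(SZ, SZ)), Z))))))
  step 16: S(S(S(S(S(S(add(add(SZ, SZ), Z)))))))
  step 17: S(S(S(S(S(S(add(S(add(Z, SZ)), Z)))))))
  step 18: S(S(S(S(S(S(S(add(add(Z, SZ), Z))))))))
  step 19: S(S(S(S(S(S(S(add(SZ, Z))))))))
  step 20: S(S(S(S(S(S(S(S(add(Z, Z)))))))))
  step 21: S^8(Z)

Answer: YES — reaches normal form S^8(Z) in 21 ≤ 22 steps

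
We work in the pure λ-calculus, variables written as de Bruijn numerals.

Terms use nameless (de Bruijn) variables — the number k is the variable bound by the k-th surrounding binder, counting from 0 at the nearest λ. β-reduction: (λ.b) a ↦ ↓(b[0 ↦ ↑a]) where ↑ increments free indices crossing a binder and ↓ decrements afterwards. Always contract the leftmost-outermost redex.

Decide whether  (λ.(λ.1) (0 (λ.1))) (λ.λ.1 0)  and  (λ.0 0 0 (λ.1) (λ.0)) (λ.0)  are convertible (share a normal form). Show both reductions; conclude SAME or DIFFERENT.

Answer: DIFFERENT — A ⇓ λ.λ.1 0, B ⇓ λ.0

Working:
Term A:
  start: (λ.(λ.1) (0 (λ.1))) (λ.λ.1 0)
  →1  (λ.λ.λ.1 0) ((λ.λ.1 0) (λ.λ.λ.1 0))
  →2  λ.λ.1 0

Term B:
  start: (λ.0 0 0 (λ.1) (λ.0)) (λ.0)
  →1  (λ.0) (λ.0) (λ.0) (λ.λ.0) (λ.0)
  →2  (λ.0) (λ.0) (λ.λ.0) (λ.0)
  →3  (λ.0) (λ.λ.0) (λ.0)
  →4  (λ.λ.0) (λ.0)
  →5  λ.0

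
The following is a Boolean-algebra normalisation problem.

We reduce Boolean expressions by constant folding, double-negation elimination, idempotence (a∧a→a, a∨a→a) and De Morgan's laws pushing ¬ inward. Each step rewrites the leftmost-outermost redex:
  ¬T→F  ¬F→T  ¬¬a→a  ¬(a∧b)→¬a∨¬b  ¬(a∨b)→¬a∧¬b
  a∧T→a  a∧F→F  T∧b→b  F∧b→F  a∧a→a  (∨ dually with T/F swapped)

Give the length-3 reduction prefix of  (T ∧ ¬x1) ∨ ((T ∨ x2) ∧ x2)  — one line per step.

  start: (T ∧ ¬x1) ∨ ((T ∨ x2) ∧ x2)
  step 1: ¬x1 ∨ ((T ∨ x2) ∧ x2)
  step 2: ¬x1 ∨ (T ∧ x2)
  step 3: ¬x1 ∨ x2

Answer: after 3 steps: ¬x1 ∨ x2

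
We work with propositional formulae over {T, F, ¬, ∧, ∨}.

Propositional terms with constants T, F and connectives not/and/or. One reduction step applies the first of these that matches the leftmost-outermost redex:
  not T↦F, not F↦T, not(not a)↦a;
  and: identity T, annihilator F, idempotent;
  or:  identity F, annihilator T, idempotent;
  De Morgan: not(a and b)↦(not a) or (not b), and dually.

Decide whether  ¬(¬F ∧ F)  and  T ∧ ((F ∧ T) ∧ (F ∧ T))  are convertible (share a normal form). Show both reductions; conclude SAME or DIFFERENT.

Answer: DIFFERENT — A ⇓ T, B ⇓ F

Working:
Term A:
  start: ¬(¬F ∧ F)
  →1  ¬¬F ∨ ¬F
  →2  F ∨ ¬F
  →3  ¬F
  →4  T

Term B:
  start: T ∧ ((F ∧ T) ∧ (F ∧ T))
  →1  (F ∧ T) ∧ (F ∧ T)
  →2  F ∧ T
  →3  F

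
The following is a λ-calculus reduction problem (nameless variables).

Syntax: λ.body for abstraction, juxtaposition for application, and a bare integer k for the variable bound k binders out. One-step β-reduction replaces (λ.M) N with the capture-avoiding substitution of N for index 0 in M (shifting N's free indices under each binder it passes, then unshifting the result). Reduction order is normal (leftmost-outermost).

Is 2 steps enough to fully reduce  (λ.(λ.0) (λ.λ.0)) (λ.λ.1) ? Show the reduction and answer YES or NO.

  start: (λ.(λ.0) (λ.λ.0)) (λ.λ.1)
  →1  (λ.0) (λ.λ.0)
  →2  λ.λ.0

Answer: YES — reaches normal form λ.λ.0 in 2 ≤ 2 steps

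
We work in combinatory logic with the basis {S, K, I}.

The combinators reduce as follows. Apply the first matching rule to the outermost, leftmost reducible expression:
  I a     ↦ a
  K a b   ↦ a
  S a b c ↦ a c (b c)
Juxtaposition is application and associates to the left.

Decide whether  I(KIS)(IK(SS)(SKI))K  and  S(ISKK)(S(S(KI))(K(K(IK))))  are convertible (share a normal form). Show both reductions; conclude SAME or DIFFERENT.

Answer: DIFFERENT — A ⇓ SSK, B ⇓ S(SKK)(S(S(KI))(K(KK)))

Working:
Term A:
  start: I(KIS)(IK(SS)(SKI))K
  [1] KIS(IK(SS)(SKI))K
  [2] I(IK(SS)(SKI))K
  [3] IK(SS)(SKI)K
  [4] K(SS)(SKI)K
  [5] SSK

Term B:
  start: S(ISKK)(S(S(KI))(K(K(IK))))
  [1] S(SKK)(S(S(KI))(K(K(IK))))
  [2] S(SKK)(S(S(KI))(K(KK)))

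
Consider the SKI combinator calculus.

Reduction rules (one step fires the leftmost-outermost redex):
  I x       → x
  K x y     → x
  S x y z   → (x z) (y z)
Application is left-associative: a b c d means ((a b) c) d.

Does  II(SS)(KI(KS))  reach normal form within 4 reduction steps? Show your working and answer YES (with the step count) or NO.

Answer: YES — reaches normal form SSI in 3 ≤ 4 steps

Working:
  start: II(SS)(KI(KS))
  →1  I(SS)(KI(KS))
  →2  SS(KI(KS))
  →3  SSI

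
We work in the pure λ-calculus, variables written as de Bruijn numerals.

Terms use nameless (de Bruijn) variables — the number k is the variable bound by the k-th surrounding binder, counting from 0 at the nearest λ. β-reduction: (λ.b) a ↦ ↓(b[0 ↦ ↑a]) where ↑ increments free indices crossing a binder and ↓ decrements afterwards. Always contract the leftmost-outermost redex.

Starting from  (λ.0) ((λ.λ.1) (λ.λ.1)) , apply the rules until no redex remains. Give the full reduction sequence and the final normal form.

  start: (λ.0) ((λ.λ.1) (λ.λ.1))
  [1] (λ.λ.1) (λ.λ.1)
  [2] λ.λ.λ.1

Answer: normal form = λ.λ.λ.1  (in 2 steps)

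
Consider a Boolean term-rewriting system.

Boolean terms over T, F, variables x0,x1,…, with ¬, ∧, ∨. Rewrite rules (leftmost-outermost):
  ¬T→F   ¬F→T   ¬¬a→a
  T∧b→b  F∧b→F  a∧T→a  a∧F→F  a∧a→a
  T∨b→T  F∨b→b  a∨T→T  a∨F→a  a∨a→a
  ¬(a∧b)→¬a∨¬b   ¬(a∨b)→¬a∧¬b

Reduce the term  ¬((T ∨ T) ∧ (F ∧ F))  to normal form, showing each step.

  start: ¬((T ∨ T) ∧ (F ∧ F))
  [1] ¬(T ∨ T) ∨ ¬(F ∧ F)
  [2] (¬T ∧ ¬T) ∨ ¬(F ∧ F)
  [3] ¬T ∨ ¬(F ∧ F)
  [4] F ∨ ¬(F ∧ F)
  [5] ¬(F ∧ F)
  [6] ¬F ∨ ¬F
  [7] ¬F
  [8] T

Answer: normal form = T  (in 8 steps)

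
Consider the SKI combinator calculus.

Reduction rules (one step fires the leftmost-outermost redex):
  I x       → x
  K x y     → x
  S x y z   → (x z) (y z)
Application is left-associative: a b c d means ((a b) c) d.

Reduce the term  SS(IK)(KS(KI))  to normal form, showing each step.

Answer: normal form = SS(KS)  (in 4 steps)

Derivation:
  start: SS(IK)(KS(KI))
  →1  S(KS(KI))(IK(KS(KI)))
  →2  SS(IK(KS(KI)))
  →3  SS(K(KS(KI)))
  →4  SS(KS)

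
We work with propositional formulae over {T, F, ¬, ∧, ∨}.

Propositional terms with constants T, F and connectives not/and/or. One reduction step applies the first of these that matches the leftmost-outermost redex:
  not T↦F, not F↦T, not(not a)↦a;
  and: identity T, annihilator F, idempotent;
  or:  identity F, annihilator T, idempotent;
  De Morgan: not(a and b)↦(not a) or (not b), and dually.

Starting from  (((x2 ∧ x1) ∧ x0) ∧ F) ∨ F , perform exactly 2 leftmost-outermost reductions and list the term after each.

Answer: after 2 steps: F

Reduction:
  start: (((x2 ∧ x1) ∧ x0) ∧ F) ∨ F
  [1] ((x2 ∧ x1) ∧ x0) ∧ F
  [2] F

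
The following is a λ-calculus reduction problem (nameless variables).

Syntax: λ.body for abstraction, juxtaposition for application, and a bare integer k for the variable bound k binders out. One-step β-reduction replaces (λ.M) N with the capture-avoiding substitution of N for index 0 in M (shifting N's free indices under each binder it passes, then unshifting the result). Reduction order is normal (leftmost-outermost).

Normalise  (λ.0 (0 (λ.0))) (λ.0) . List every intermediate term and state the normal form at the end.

Answer: normal form = λ.0  (in 3 steps)

Working:
  start: (λ.0 (0 (λ.0))) (λ.0)
  step 1: (λ.0) ((λ.0) (λ.0))
  step 2: (λ.0) (λ.0)
  step 3: λ.0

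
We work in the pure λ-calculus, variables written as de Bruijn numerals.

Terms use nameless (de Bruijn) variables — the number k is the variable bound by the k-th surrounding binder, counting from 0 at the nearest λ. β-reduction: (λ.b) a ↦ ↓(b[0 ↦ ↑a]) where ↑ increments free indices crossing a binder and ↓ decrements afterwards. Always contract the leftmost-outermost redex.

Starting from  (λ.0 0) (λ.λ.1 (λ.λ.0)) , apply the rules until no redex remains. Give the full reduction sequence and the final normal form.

  start: (λ.0 0) (λ.λ.1 (λ.λ.0))
  step 1: (λ.λ.1 (λ.λ.0)) (λ.λ.1 (λ.λ.0))
  step 2: λ.(λ.λ.1 (λ.λ.0)) (λ.λ.0)
  step 3: λ.λ.(λ.λ.0) (λ.λ.0)
  step 4: λ.λ.λ.0

Answer: normal form = λ.λ.λ.0  (in 4 steps)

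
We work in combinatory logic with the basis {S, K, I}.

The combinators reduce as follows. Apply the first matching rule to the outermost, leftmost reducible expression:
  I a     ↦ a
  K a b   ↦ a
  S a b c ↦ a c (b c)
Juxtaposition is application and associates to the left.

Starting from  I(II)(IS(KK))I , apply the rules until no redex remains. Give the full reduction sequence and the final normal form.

  start: I(II)(IS(KK))I
  step 1: II(IS(KK))I
  step 2: I(IS(KK))I
  step 3: IS(KK)I
  step 4: S(KK)I

Answer: normal form = S(KK)I  (in 4 steps)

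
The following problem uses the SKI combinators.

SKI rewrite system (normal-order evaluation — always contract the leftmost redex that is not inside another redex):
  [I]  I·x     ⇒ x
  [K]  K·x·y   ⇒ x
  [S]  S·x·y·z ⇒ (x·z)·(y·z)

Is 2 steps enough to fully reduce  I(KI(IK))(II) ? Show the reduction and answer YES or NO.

  start: I(KI(IK))(II)
  →1  KI(IK)(II)
  →2  I(II)

Answer: NO — after 2 steps the term is I(II), not yet normal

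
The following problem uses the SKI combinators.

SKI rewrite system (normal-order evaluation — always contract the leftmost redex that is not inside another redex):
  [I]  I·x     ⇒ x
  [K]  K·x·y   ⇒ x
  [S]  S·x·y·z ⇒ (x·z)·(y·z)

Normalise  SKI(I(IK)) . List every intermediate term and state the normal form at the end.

Answer: normal form = K  (in 4 steps)

Reduction:
  start: SKI(I(IK))
  [1] K(I(IK))(I(I(IK)))
  [2] I(IK)
  [3] IK
  [4] K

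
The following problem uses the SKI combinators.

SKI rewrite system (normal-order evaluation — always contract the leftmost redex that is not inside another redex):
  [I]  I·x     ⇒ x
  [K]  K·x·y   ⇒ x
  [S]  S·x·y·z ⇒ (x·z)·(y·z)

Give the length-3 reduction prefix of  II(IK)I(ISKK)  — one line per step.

Answer: after 3 steps: KI(ISKK)

Derivation:
  start: II(IK)I(ISKK)
  step 1: I(IK)I(ISKK)
  step 2: IKI(ISKK)
  step 3: KI(ISKK)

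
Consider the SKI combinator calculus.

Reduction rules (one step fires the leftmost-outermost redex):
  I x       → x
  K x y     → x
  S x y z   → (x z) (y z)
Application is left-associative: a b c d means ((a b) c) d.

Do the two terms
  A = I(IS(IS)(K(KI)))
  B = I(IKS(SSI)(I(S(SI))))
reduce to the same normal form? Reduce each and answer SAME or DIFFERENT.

Answer: DIFFERENT — A ⇓ SS(K(KI)), B ⇓ S(S(SI))

Reduction:
Term A:
  start: I(IS(IS)(K(KI)))
  step 1: IS(IS)(K(KI))
  step 2: S(IS)(K(KI))
  step 3: SS(K(KI))

Term B:
  start: I(IKS(SSI)(I(S(SI))))
  step 1: IKS(SSI)(I(S(SI)))
  step 2: KS(SSI)(I(S(SI)))
  step 3: S(I(S(SI)))
  step 4: S(S(SI))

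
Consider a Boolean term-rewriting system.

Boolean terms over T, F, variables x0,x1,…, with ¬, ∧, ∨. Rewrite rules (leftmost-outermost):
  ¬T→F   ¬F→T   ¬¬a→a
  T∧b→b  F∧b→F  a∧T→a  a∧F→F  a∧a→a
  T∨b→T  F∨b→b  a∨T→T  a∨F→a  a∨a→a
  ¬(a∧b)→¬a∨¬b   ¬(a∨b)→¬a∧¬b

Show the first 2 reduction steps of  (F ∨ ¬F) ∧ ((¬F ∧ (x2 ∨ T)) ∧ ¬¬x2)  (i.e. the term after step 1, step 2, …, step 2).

  start: (F ∨ ¬F) ∧ ((¬F ∧ (x2 ∨ T)) ∧ ¬¬x2)
  →1  ¬F ∧ ((¬F ∧ (x2 ∨ T)) ∧ ¬¬x2)
  →2  T ∧ ((¬F ∧ (x2 ∨ T)) ∧ ¬¬x2)

Answer: after 2 steps: T ∧ ((¬F ∧ (x2 ∨ T)) ∧ ¬¬x2)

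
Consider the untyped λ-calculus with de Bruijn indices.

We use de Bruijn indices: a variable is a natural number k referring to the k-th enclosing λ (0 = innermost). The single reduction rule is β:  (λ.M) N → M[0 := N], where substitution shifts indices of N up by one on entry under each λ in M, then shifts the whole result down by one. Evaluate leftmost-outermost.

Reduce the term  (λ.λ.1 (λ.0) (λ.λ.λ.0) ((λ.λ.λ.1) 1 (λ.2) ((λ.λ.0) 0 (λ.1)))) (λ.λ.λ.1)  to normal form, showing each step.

  start: (λ.λ.1 (λ.0) (λ.λ.λ.0) ((λ.λ.λ.1) 1 (λ.2) ((λ.λ.0) 0 (λ.1)))) (λ.λ.λ.1)
  [1] λ.(λ.λ.λ.1) (λ.0) (λ.λ.λ.0) ((λ.λ.λ.1) (λ.λ.λ.1) (λ.λ.λ.λ.1) ((λ.λ.0) 0 (λ.1)))
  [2] λ.(λ.λ.1) (λ.λ.λ.0) ((λ.λ.λ.1) (λ.λ.λ.1) (λ.λ.λ.λ.1) ((λ.λ.0) 0 (λ.1)))
  [3] λ.(λ.λ.λ.λ.0) ((λ.λ.λ.1) (λ.λ.λ.1) (λ.λ.λ.λ.1) ((λ.λ.0) 0 (λ.1)))
  [4] λ.λ.λ.λ.0

Answer: normal form = λ.λ.λ.λ.0  (in 4 steps)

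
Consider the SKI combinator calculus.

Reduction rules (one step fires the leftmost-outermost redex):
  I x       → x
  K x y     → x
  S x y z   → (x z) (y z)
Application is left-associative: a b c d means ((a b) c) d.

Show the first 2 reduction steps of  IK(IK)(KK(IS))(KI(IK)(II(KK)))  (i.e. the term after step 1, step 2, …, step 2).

Answer: after 2 steps: IK(KI(IK)(II(KK)))

Derivation:
  start: IK(IK)(KK(IS))(KI(IK)(II(KK)))
  [1] K(IK)(KK(IS))(KI(IK)(II(KK)))
  [2] IK(KI(IK)(II(KK)))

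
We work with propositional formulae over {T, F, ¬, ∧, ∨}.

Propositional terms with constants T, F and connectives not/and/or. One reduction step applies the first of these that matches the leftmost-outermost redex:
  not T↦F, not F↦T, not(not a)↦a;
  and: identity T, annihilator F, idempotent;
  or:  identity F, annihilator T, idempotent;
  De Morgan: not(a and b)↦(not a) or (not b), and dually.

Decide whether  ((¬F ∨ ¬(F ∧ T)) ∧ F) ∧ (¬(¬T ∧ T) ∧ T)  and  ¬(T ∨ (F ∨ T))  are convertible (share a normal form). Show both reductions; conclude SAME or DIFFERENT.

Answer: SAME — A ⇓ F, B ⇓ F

Working:
Term A:
  start: ((¬F ∨ ¬(F ∧ T)) ∧ F) ∧ (¬(¬T ∧ T) ∧ T)
  [1] F ∧ (¬(¬T ∧ T) ∧ T)
  [2] F

Term B:
  start: ¬(T ∨ (F ∨ T))
  [1] ¬T ∧ ¬(F ∨ T)
  [2] F ∧ ¬(F ∨ T)
  [3] F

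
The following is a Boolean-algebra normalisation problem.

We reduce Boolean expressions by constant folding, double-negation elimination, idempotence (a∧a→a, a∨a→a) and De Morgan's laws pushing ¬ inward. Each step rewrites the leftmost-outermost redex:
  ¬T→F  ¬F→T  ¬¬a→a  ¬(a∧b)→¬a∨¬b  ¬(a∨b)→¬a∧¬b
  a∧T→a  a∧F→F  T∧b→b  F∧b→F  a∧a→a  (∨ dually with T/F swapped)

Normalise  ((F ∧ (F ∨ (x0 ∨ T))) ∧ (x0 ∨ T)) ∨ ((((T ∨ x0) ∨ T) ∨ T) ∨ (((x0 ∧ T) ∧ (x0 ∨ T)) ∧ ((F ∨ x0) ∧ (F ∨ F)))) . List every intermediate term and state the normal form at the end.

Answer: normal form = T  (in 5 steps)

Reduction:
  start: ((F ∧ (F ∨ (x0 ∨ T))) ∧ (x0 ∨ T)) ∨ ((((T ∨ x0) ∨ T) ∨ T) ∨ (((x0 ∧ T) ∧ (x0 ∨ T)) ∧ ((F ∨ x0) ∧ (F ∨ F))))
  →1  (F ∧ (x0 ∨ T)) ∨ ((((T ∨ x0) ∨ T) ∨ T) ∨ (((x0 ∧ T) ∧ (x0 ∨ T)) ∧ ((F ∨ x0) ∧ (F ∨ F))))
  →2  F ∨ ((((T ∨ x0) ∨ T) ∨ T) ∨ (((x0 ∧ T) ∧ (x0 ∨ T)) ∧ ((F ∨ x0) ∧ (F ∨ F))))
  →3  (((T ∨ x0) ∨ T) ∨ T) ∨ (((x0 ∧ T) ∧ (x0 ∨ T)) ∧ ((F ∨ x0) ∧ (F ∨ F)))
  →4  T ∨ (((x0 ∧ T) ∧ (x0 ∨ T)) ∧ ((F ∨ x0) ∧ (F ∨ F)))
  →5  T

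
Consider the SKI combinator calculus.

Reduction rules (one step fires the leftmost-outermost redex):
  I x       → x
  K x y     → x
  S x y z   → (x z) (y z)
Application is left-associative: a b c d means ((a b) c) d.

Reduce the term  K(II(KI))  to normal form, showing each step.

Answer: normal form = K(KI)  (in 2 steps)

Reduction:
  start: K(II(KI))
  →1  K(I(KI))
  →2  K(KI)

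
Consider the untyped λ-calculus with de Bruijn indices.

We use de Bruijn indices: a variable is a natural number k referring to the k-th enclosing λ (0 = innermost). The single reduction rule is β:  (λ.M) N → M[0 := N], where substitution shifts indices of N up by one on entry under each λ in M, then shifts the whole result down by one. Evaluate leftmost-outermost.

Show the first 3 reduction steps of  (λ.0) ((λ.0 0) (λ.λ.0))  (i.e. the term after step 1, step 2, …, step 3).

Answer: after 3 steps: λ.0

Working:
  start: (λ.0) ((λ.0 0) (λ.λ.0))
  step 1: (λ.0 0) (λ.λ.0)
  step 2: (λ.λ.0) (λ.λ.0)
  step 3: λ.0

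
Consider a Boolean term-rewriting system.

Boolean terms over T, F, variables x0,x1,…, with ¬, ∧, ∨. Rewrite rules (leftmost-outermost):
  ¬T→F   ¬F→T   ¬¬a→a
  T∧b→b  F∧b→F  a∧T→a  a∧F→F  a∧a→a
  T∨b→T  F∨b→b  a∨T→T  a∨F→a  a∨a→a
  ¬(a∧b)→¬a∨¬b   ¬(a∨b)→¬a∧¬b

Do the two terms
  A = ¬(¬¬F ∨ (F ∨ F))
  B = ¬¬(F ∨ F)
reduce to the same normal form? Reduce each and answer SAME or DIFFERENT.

Term A:
  start: ¬(¬¬F ∨ (F ∨ F))
  [1] ¬¬¬F ∧ ¬(F ∨ F)
  [2] ¬F ∧ ¬(F ∨ F)
  [3] T ∧ ¬(F ∨ F)
  [4] ¬(F ∨ F)
  [5] ¬F ∧ ¬F
  [6] ¬F
  [7] T

Term B:
  start: ¬¬(F ∨ F)
  [1] F ∨ F
  [2] F

Answer: DIFFERENT — A ⇓ T, B ⇓ F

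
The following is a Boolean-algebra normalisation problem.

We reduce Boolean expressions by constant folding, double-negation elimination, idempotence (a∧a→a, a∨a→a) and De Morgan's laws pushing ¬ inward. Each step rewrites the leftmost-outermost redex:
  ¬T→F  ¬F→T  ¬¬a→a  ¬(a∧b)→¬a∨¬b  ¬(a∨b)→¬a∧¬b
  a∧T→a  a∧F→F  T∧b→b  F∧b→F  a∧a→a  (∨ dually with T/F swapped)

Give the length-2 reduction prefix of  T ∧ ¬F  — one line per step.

  start: T ∧ ¬F
  step 1: ¬F
  step 2: T

Answer: after 2 steps: T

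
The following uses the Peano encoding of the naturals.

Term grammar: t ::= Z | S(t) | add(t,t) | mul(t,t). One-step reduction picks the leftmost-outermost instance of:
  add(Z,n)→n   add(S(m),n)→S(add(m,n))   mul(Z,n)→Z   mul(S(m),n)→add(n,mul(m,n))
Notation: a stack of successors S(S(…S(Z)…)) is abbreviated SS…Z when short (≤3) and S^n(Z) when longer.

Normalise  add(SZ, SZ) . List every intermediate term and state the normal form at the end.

  start: add(SZ, SZ)
  step 1: S(add(Z, SZ))
  step 2: SSZ

Answer: normal form = SSZ  (in 2 steps)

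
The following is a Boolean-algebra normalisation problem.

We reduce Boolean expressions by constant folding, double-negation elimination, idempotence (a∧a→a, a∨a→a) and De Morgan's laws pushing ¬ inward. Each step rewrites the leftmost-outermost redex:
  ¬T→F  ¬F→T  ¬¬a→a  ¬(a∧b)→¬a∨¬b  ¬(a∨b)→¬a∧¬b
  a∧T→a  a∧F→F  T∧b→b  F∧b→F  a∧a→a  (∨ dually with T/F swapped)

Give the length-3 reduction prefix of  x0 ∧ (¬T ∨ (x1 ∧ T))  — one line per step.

Answer: after 3 steps: x0 ∧ x1

Reduction:
  start: x0 ∧ (¬T ∨ (x1 ∧ T))
  →1  x0 ∧ (F ∨ (x1 ∧ T))
  →2  x0 ∧ (x1 ∧ T)
  →3  x0 ∧ x1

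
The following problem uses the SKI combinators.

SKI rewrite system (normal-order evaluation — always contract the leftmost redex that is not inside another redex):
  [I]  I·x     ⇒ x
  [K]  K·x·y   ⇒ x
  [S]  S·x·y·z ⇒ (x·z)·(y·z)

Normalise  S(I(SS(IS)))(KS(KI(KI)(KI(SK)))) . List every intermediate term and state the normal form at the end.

Answer: normal form = S(SSS)S  (in 3 steps)

Working:
  start: S(I(SS(IS)))(KS(KI(KI)(KI(SK))))
  →1  S(SS(IS))(KS(KI(KI)(KI(SK))))
  →2  S(SSS)(KS(KI(KI)(KI(SK))))
  →3  S(SSS)S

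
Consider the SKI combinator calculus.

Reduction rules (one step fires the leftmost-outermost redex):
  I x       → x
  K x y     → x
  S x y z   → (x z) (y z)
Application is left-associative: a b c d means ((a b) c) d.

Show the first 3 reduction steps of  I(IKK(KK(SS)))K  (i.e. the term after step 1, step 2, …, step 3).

  start: I(IKK(KK(SS)))K
  →1  IKK(KK(SS))K
  →2  KK(KK(SS))K
  →3  KK

Answer: after 3 steps: KK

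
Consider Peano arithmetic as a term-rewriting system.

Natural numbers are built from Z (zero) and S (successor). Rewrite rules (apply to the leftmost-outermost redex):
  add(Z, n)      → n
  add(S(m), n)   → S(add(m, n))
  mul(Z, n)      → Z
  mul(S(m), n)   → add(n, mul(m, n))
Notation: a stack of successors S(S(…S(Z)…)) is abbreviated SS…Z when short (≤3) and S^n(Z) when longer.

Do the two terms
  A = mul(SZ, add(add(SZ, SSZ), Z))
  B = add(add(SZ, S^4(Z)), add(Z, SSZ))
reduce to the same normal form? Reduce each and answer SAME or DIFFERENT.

Term A:
  start: mul(SZ, add(add(SZ, SSZ), Z))
  step 1: add(add(add(SZ, SSZ), Z), mul(Z, add(add(SZ, SSZ), Z)))
  step 2: add(add(S(add(Z, SSZ)), Z), mul(Z, add(add(SZ, SSZ), Z)))
  step 3: add(S(add(add(Z, SSZ), Z)), mul(Z, add(add(SZ, SSZ), Z)))
  step 4: S(add(add(add(Z, SSZ), Z), mul(Z, add(add(SZ, SSZ), Z))))
  step 5: S(add(add(SSZ, Z), mul(Z, add(add(SZ, SSZ), Z))))
  step 6: S(add(S(add(SZ, Z)), mul(Z, add(add(SZ, SSZ), Z))))
  step 7: S(S(add(add(SZ, Z), mul(Z, add(add(SZ, SSZ), Z)))))
  step 8: S(S(add(S(add(Z, Z)), mul(Z, add(add(SZ, SSZ), Z)))))
  step 9: S(S(S(add(add(Z, Z), mul(Z, add(add(SZ, SSZ), Z))))))
  step 10: S(S(S(add(Z, mul(Z, add(add(SZ, SSZ), Z))))))
  step 11: S(S(S(mul(Z, add(add(SZ, SSZ), Z)))))
  step 12: SSSZ

Term B:
  start: add(add(SZ, S^4(Z)), add(Z, SSZ))
  step 1: add(S(add(Z, S^4(Z))), add(Z, SSZ))
  step 2: S(add(add(Z, S^4(Z)), add(Z, SSZ)))
  step 3: S(add(S^4(Z), add(Z, SSZ)))
  step 4: S(S(add(SSSZ, add(Z, SSZ))))
  step 5: S(S(S(add(SSZ, add(Z, SSZ)))))
  step 6: S(S(S(S(add(SZ, add(Z, SSZ))))))
  step 7: S(S(S(S(S(add(Z, add(Z, SSZ)))))))
  step 8: S(S(S(S(S(add(Z, SSZ))))))
  step 9: S^7(Z)

Answer: DIFFERENT — A ⇓ SSSZ, B ⇓ S^7(Z)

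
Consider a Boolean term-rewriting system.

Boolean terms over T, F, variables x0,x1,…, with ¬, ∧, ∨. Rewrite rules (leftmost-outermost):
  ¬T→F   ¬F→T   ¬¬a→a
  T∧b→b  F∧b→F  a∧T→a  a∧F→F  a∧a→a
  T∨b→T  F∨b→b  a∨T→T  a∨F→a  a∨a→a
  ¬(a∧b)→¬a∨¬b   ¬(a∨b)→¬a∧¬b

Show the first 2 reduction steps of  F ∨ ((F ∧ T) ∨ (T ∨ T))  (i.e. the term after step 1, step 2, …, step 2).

Answer: after 2 steps: F ∨ (T ∨ T)

Reduction:
  start: F ∨ ((F ∧ T) ∨ (T ∨ T))
  step 1: (F ∧ T) ∨ (T ∨ T)
  step 2: F ∨ (T ∨ T)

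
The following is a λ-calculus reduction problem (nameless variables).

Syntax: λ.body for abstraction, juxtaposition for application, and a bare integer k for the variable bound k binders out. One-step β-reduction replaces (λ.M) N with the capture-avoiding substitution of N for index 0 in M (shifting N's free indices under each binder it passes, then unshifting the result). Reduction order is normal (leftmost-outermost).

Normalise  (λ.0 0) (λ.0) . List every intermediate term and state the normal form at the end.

Answer: normal form = λ.0  (in 2 steps)

Working:
  start: (λ.0 0) (λ.0)
  step 1: (λ.0) (λ.0)
  step 2: λ.0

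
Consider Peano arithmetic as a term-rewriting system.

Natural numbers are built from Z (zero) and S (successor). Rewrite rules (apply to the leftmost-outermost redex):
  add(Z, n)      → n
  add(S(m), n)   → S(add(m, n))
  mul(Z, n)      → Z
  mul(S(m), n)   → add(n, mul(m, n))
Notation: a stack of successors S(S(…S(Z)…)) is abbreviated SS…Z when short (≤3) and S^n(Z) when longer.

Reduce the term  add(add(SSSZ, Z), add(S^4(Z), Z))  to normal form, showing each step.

Answer: normal form = S^7(Z)  (in 13 steps)

Working:
  start: add(add(SSSZ, Z), add(S^4(Z), Z))
  [1] add(S(add(SSZ, Z)), add(S^4(Z), Z))
  [2] S(add(add(SSZ, Z), add(S^4(Z), Z)))
  [3] S(add(S(add(SZ, Z)), add(S^4(Z), Z)))
  [4] S(S(add(add(SZ, Z), add(S^4(Z), Z))))
  [5] S(S(add(S(add(Z, Z)), add(S^4(Z), Z))))
  [6] S(S(S(add(add(Z, Z), add(S^4(Z), Z)))))
  [7] S(S(S(add(Z, add(S^4(Z), Z)))))
  [8] S(S(S(add(S^4(Z), Z))))
  [9] S(S(S(S(add(SSSZ, Z)))))
  [10] S(S(S(S(S(add(SSZ, Z))))))
  [11] S(S(S(S(S(S(add(SZ, Z)))))))
  [12] S(S(S(S(S(S(S(add(Z, Z))))))))
  [13] S^7(Z)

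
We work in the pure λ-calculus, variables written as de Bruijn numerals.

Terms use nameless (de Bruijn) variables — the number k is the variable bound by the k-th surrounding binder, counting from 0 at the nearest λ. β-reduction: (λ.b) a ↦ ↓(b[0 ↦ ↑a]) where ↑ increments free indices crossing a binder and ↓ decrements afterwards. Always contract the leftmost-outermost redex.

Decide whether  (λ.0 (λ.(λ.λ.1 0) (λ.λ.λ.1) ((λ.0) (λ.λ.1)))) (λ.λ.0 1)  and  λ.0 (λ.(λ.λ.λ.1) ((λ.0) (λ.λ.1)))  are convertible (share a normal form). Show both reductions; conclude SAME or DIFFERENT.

Answer: SAME — A ⇓ λ.0 (λ.λ.λ.1), B ⇓ λ.0 (λ.λ.λ.1)

Reduction:
Term A:
  start: (λ.0 (λ.(λ.λ.1 0) (λ.λ.λ.1) ((λ.0) (λ.λ.1)))) (λ.λ.0 1)
  step 1: (λ.λ.0 1) (λ.(λ.λ.1 0) (λ.λ.λ.1) ((λ.0) (λ.λ.1)))
  step 2: λ.0 (λ.(λ.λ.1 0) (λ.λ.λ.1) ((λ.0) (λ.λ.1)))
  step 3: λ.0 (λ.(λ.(λ.λ.λ.1) 0) ((λ.0) (λ.λ.1)))
  step 4: λ.0 (λ.(λ.λ.λ.1) ((λ.0) (λ.λ.1)))
  step 5: λ.0 (λ.λ.λ.1)

Term B:
  start: λ.0 (λ.(λ.λ.λ.1) ((λ.0) (λ.λ.1)))
  step 1: λ.0 (λ.λ.λ.1)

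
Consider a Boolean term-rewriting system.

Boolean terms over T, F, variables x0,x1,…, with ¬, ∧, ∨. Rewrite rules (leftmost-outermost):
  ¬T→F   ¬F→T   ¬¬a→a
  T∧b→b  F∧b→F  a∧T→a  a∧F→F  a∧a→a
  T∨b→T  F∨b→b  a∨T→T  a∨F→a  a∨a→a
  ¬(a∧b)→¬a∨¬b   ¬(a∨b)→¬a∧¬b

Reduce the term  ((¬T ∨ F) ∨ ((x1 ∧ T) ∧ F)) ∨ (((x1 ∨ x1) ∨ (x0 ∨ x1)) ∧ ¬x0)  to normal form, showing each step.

  start: ((¬T ∨ F) ∨ ((x1 ∧ T) ∧ F)) ∨ (((x1 ∨ x1) ∨ (x0 ∨ x1)) ∧ ¬x0)
  [1] (¬T ∨ ((x1 ∧ T) ∧ F)) ∨ (((x1 ∨ x1) ∨ (x0 ∨ x1)) ∧ ¬x0)
  [2] (F ∨ ((x1 ∧ T) ∧ F)) ∨ (((x1 ∨ x1) ∨ (x0 ∨ x1)) ∧ ¬x0)
  [3] ((x1 ∧ T) ∧ F) ∨ (((x1 ∨ x1) ∨ (x0 ∨ x1)) ∧ ¬x0)
  [4] F ∨ (((x1 ∨ x1) ∨ (x0 ∨ x1)) ∧ ¬x0)
  [5] ((x1 ∨ x1) ∨ (x0 ∨ x1)) ∧ ¬x0
  [6] (x1 ∨ (x0 ∨ x1)) ∧ ¬x0

Answer: normal form = (x1 ∨ (x0 ∨ x1)) ∧ ¬x0  (in 6 steps)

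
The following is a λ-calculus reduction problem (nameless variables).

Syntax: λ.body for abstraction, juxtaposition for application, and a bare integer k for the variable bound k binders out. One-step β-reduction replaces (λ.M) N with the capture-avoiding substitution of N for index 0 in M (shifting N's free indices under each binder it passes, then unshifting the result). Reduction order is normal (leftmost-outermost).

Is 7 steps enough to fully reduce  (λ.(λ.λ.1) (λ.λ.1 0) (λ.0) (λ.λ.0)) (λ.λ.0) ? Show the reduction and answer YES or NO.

  start: (λ.(λ.λ.1) (λ.λ.1 0) (λ.0) (λ.λ.0)) (λ.λ.0)
  →1  (λ.λ.1) (λ.λ.1 0) (λ.0) (λ.λ.0)
  →2  (λ.λ.λ.1 0) (λ.0) (λ.λ.0)
  →3  (λ.λ.1 0) (λ.λ.0)
  →4  λ.(λ.λ.0) 0
  →5  λ.λ.0

Answer: YES — reaches normal form λ.λ.0 in 5 ≤ 7 steps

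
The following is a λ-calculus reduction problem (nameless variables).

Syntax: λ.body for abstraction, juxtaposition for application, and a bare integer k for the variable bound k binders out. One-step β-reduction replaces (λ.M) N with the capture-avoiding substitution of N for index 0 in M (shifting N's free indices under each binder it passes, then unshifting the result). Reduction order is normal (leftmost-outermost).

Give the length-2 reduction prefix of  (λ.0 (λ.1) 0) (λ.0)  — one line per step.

Answer: after 2 steps: (λ.λ.0) (λ.0)

Derivation:
  start: (λ.0 (λ.1) 0) (λ.0)
  step 1: (λ.0) (λ.λ.0) (λ.0)
  step 2: (λ.λ.0) (λ.0)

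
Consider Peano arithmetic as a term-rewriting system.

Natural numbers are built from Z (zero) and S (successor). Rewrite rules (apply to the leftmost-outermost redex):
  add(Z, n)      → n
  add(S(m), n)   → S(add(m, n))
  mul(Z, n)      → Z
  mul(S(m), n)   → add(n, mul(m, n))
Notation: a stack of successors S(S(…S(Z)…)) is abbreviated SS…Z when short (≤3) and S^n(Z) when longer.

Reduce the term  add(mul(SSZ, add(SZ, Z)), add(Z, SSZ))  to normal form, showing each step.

  start: add(mul(SSZ, add(SZ, Z)), add(Z, SSZ))
  [1] add(add(add(SZ, Z), mul(SZ, add(SZ, Z))), add(Z, SSZ))
  [2] add(add(S(add(Z, Z)), mul(SZ, add(SZ, Z))), add(Z, SSZ))
  [3] add(S(add(add(Z, Z), mul(SZ, add(SZ, Z)))), add(Z, SSZ))
  [4] S(add(add(add(Z, Z), mul(SZ, add(SZ, Z))), add(Z, SSZ)))
  [5] S(add(add(Z, mul(SZ, add(SZ, Z))), add(Z, SSZ)))
  [6] S(add(mul(SZ, add(SZ, Z)), add(Z, SSZ)))
  [7] S(add(add(add(SZ, Z), mul(Z, add(SZ, Z))), add(Z, SSZ)))
  [8] S(add(add(S(add(Z, Z)), mul(Z, add(SZ, Z))), add(Z, SSZ)))
  [9] S(add(S(add(add(Z, Z), mul(Z, add(SZ, Z)))), add(Z, SSZ)))
  [10] S(S(add(add(add(Z, Z), mul(Z, add(SZ, Z))), add(Z, SSZ))))
  [11] S(S(add(add(Z, mul(Z, add(SZ, Z))), add(Z, SSZ))))
  [12] S(S(add(mul(Z, add(SZ, Z)), add(Z, SSZ))))
  [13] S(S(add(Z, add(Z, SSZ))))
  [14] S(S(add(Z, SSZ)))
  [15] S^4(Z)

Answer: normal form = S^4(Z)  (in 15 steps)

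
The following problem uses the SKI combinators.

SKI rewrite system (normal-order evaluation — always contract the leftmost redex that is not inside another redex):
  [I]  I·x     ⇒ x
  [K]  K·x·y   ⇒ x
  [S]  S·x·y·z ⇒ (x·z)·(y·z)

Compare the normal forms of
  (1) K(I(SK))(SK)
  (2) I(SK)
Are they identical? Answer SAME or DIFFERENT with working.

Answer: SAME — A ⇓ SK, B ⇓ SK

Working:
Term A:
  start: K(I(SK))(SK)
  [1] I(SK)
  [2] SK

Term B:
  start: I(SK)
  [1] SK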